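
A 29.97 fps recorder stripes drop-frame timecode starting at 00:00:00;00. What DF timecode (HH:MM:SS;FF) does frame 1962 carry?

00:01:05;14

Each 10-minute DF block holds 10 × 60 × 30 − 9 × 2 = 17982 frames. 1962 ÷ 17982 → 0 full blocks, remainder 1962.
Within the partial block the first minute is 1800 frames and each further minute 1798, so 1 further minute boundary passed. Total skipped labels = 18 × 0 + 2 × 1 = 2.
Non-drop label index = 1962 + 2 = 1964; at 30 labels/s that is 00:01:05:14, i.e. DF 00:01:05;14.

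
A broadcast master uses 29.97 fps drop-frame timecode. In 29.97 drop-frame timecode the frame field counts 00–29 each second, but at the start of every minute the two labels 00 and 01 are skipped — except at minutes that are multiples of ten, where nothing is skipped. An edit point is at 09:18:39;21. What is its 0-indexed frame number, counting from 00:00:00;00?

Complete 10-minute blocks: 55, each 17982 frames → 989010.
Remaining 8 whole minutes in the current block: 1800 + 7 × 1798 = 14386 frames.
Within the current minute: 39 × 30 + 21 − 2 = 1189 (labels ;00/;01 skipped at this minute). Total = 989010 + 14386 + 1189 = 1004585.

1004585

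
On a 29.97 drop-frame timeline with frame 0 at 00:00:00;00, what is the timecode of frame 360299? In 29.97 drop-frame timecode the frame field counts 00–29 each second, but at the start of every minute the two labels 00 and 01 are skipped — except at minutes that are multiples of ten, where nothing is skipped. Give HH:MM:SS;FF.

03:20:21;29

Ten DF minutes hold 17982 frames, so frame 360299 lies in block 20 (frames 359640–377621) with 659 frames into that block.
The block's first minute is 1800 frames and the rest 1798 each; 659 frames reaches minute 0, so 20 × 18 + 0 × 2 = 360 labels have been skipped so far.
Adding those back, label number 360299 + 360 = 360659 at 30 labels/s is 12021 s + 29 f = 3 h 20 min 21 s frame 29, i.e. 03:20:21;29.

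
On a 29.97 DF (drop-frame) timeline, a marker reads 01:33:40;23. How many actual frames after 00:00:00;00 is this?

Complete 10-minute blocks: 9, each 17982 frames → 161838.
Remaining 3 whole minutes in the current block: 1800 + 2 × 1798 = 5396 frames.
Within the current minute: 40 × 30 + 23 − 2 = 1221 (labels ;00/;01 skipped at this minute). Total = 161838 + 5396 + 1221 = 168455.

168455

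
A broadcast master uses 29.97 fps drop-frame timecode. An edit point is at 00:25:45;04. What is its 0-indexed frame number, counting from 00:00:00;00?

46308

As if non-drop at 30 labels/s: (0 × 3600 + 25 × 60 + 45) × 30 + 4 = 46354.
Minute boundaries passed: 25; those not divisible by 10: 25 − 2 = 23; dropped labels = 2 × 23 = 46.
Actual frame index = 46354 − 46 = 46308.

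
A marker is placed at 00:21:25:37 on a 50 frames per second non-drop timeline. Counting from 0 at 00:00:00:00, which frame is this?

Total seconds to the label: (0 × 3600 + 21 × 60 + 25) = 1285.
Frame index = 1285 × 50 + 37 = 64287.

frame 64287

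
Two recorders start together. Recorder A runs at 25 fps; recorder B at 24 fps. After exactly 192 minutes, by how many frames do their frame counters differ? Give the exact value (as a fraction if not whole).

11520 frames

192 min = 11520 s.
A emits 25 × 11520 = 288000 frames; B emits 24 × 11520 = 276480.
Difference = 11520 frames; B is behind A.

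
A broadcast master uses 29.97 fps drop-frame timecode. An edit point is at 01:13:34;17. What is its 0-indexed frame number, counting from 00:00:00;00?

Complete 10-minute blocks: 7, each 17982 frames → 125874.
Remaining 3 whole minutes in the current block: 1800 + 2 × 1798 = 5396 frames.
Within the current minute: 34 × 30 + 17 − 2 = 1035 (labels ;00/;01 skipped at this minute). Total = 125874 + 5396 + 1035 = 132305.

132305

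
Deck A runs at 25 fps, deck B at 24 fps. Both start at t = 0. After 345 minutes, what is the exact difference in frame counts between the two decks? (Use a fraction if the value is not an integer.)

345 min = 20700 s.
A emits 25 × 20700 = 517500 frames; B emits 24 × 20700 = 496800.
Difference = 20700 frames; B is behind A.

20700 frames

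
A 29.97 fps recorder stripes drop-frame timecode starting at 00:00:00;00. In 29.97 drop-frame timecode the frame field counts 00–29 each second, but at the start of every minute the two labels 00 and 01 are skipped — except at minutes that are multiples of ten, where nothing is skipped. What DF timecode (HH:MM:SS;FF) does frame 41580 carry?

00:23:07;12

Each 10-minute DF block holds 10 × 60 × 30 − 9 × 2 = 17982 frames. 41580 ÷ 17982 → 2 full blocks, remainder 5616.
Within the partial block the first minute is 1800 frames and each further minute 1798, so 3 further minute boundaries passed. Total skipped labels = 18 × 2 + 2 × 3 = 42.
Non-drop label index = 41580 + 42 = 41622; at 30 labels/s that is 00:23:07:12, i.e. DF 00:23:07;12.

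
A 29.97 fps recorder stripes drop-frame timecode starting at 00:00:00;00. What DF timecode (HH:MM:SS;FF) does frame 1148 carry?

Each 10-minute DF block holds 10 × 60 × 30 − 9 × 2 = 17982 frames. 1148 ÷ 17982 → 0 full blocks, remainder 1148.
Within the partial block the first minute is 1800 frames and each further minute 1798, so 0 further minute boundaries passed. Total skipped labels = 18 × 0 + 2 × 0 = 0.
Non-drop label index = 1148 + 0 = 1148; at 30 labels/s that is 00:00:38:08, i.e. DF 00:00:38;08.

00:00:38;08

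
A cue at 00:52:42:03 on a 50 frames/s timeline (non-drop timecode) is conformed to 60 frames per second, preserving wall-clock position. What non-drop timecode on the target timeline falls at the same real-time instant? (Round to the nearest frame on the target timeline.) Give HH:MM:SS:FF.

Source frame index: (0×3600 + 52×60 + 42) × 50 + 3 = 158103.
Real time: 158103 / (50) = 158103/50 s.
Target frame: (158103/50) × (60) = 948618/5 ≈ 189723.600 → 189724.
At 60 labels/s: frame 189724 → 00:52:42:04.

00:52:42:04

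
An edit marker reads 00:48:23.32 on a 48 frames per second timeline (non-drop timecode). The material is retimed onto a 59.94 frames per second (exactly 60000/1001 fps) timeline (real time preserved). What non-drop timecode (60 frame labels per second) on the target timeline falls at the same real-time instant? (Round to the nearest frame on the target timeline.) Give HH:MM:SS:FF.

Source frame index: (0×3600 + 48×60 + 23) × 48 + 32 = 139376.
Real time: 139376 / (48) = 8711/3 s.
Target frame: (8711/3) × (60000/1001) = 174220000/1001 ≈ 174045.954 → 174046.
At 60 labels/s: frame 174046 → 00:48:20:46.

00:48:20:46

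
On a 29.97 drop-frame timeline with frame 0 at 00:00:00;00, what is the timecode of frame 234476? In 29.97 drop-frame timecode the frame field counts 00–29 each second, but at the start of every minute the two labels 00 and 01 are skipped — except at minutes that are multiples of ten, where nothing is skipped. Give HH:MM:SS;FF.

02:10:23;20

Each 10-minute DF block holds 10 × 60 × 30 − 9 × 2 = 17982 frames. 234476 ÷ 17982 → 13 full blocks, remainder 710.
Within the partial block the first minute is 1800 frames and each further minute 1798, so 0 further minute boundaries passed. Total skipped labels = 18 × 13 + 2 × 0 = 234.
Non-drop label index = 234476 + 234 = 234710; at 30 labels/s that is 02:10:23:20, i.e. DF 02:10:23;20.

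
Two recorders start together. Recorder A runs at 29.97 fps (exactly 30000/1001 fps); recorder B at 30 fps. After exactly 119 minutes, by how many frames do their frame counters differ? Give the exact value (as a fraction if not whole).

119 min = 7140 s.
A emits 30000/1001 × 7140 = 30600000/143 frames; B emits 30 × 7140 = 214200.
Difference = 30600/143 frames (≈ 213.9860); B is ahead of A.

30600/143 frames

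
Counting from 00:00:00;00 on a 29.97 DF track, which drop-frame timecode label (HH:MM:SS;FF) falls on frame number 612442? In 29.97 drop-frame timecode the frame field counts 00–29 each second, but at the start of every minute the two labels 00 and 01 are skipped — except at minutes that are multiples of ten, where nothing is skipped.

05:40:35;04

Ten DF minutes hold 17982 frames, so frame 612442 lies in block 34 (frames 611388–629369) with 1054 frames into that block.
The block's first minute is 1800 frames and the rest 1798 each; 1054 frames reaches minute 0, so 34 × 18 + 0 × 2 = 612 labels have been skipped so far.
Adding those back, label number 612442 + 612 = 613054 at 30 labels/s is 20435 s + 4 f = 5 h 40 min 35 s frame 4, i.e. 05:40:35;04.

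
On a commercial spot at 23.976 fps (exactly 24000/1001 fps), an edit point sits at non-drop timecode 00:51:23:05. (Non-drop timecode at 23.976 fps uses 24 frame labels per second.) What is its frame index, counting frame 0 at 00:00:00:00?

Total seconds to the label: (0 × 3600 + 51 × 60 + 23) = 3083.
Frame index = 3083 × 24 + 5 = 73997.

73997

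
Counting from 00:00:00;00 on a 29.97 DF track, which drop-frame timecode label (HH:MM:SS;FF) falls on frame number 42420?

00:23:35;12

Each 10-minute DF block holds 10 × 60 × 30 − 9 × 2 = 17982 frames. 42420 ÷ 17982 → 2 full blocks, remainder 6456.
Within the partial block the first minute is 1800 frames and each further minute 1798, so 3 further minute boundaries passed. Total skipped labels = 18 × 2 + 2 × 3 = 42.
Non-drop label index = 42420 + 42 = 42462; at 30 labels/s that is 00:23:35:12, i.e. DF 00:23:35;12.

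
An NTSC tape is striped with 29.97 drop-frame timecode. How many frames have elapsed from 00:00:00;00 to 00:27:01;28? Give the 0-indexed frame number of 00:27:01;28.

48608

As if non-drop at 30 labels/s: (0 × 3600 + 27 × 60 + 1) × 30 + 28 = 48658.
Minute boundaries passed: 27; those not divisible by 10: 27 − 2 = 25; dropped labels = 2 × 25 = 50.
Actual frame index = 48658 − 50 = 48608.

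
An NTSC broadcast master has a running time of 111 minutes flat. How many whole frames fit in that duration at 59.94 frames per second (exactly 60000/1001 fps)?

111 min = 6660 s.
Frames = 6660 × 60000/1001 = 399600000/1001 ≈ 399200.7992.
Complete frames: 399200.

399200 frames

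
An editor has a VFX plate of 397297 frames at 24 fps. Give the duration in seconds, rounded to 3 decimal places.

16554.042 seconds

Running time = 397297 × 1/24 = 397297/24 s ≈ 16554.042 s.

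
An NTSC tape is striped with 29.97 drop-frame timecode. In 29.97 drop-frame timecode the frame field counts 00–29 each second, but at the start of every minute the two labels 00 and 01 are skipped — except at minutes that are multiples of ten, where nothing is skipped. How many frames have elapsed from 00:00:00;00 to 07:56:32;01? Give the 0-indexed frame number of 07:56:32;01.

Complete 10-minute blocks: 47, each 17982 frames → 845154.
Remaining 6 whole minutes in the current block: 1800 + 5 × 1798 = 10790 frames.
Within the current minute: 32 × 30 + 1 − 2 = 959 (labels ;00/;01 skipped at this minute). Total = 845154 + 10790 + 959 = 856903.

856903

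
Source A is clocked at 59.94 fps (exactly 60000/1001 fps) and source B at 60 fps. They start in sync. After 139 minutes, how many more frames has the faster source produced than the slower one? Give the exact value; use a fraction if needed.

139 min = 8340 s.
A emits 60000/1001 × 8340 = 500400000/1001 frames; B emits 60 × 8340 = 500400.
Difference = 500400/1001 frames (≈ 499.9001); B is ahead of A.

500400/1001 frames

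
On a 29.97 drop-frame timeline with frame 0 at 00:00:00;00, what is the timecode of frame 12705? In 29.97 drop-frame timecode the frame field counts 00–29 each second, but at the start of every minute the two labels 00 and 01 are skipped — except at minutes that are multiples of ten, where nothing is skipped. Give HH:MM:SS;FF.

Each 10-minute DF block holds 10 × 60 × 30 − 9 × 2 = 17982 frames. 12705 ÷ 17982 → 0 full blocks, remainder 12705.
Within the partial block the first minute is 1800 frames and each further minute 1798, so 7 further minute boundaries passed. Total skipped labels = 18 × 0 + 2 × 7 = 14.
Non-drop label index = 12705 + 14 = 12719; at 30 labels/s that is 00:07:03:29, i.e. DF 00:07:03;29.

00:07:03;29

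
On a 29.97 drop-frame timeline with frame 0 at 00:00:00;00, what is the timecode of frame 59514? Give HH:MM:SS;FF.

00:33:05;24

Each 10-minute DF block holds 10 × 60 × 30 − 9 × 2 = 17982 frames. 59514 ÷ 17982 → 3 full blocks, remainder 5568.
Within the partial block the first minute is 1800 frames and each further minute 1798, so 3 further minute boundaries passed. Total skipped labels = 18 × 3 + 2 × 3 = 60.
Non-drop label index = 59514 + 60 = 59574; at 30 labels/s that is 00:33:05:24, i.e. DF 00:33:05;24.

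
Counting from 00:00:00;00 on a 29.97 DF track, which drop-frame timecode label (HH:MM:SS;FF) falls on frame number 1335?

Each 10-minute DF block holds 10 × 60 × 30 − 9 × 2 = 17982 frames. 1335 ÷ 17982 → 0 full blocks, remainder 1335.
Within the partial block the first minute is 1800 frames and each further minute 1798, so 0 further minute boundaries passed. Total skipped labels = 18 × 0 + 2 × 0 = 0.
Non-drop label index = 1335 + 0 = 1335; at 30 labels/s that is 00:00:44:15, i.e. DF 00:00:44;15.

00:00:44;15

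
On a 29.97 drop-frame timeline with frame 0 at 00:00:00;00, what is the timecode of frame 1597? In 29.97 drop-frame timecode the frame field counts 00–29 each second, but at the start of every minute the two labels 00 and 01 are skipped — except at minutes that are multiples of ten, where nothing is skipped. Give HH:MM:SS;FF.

Ten DF minutes hold 17982 frames, so frame 1597 lies in block 0 (frames 0–17981) with 1597 frames into that block.
The block's first minute is 1800 frames and the rest 1798 each; 1597 frames reaches minute 0, so 0 × 18 + 0 × 2 = 0 labels have been skipped so far.
Adding those back, label number 1597 + 0 = 1597 at 30 labels/s is 53 s + 7 f = 0 h 0 min 53 s frame 7, i.e. 00:00:53;07.

00:00:53;07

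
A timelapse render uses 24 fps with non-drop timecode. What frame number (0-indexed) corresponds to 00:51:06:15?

73599

Total seconds to the label: (0 × 3600 + 51 × 60 + 6) = 3066.
Frame index = 3066 × 24 + 15 = 73599.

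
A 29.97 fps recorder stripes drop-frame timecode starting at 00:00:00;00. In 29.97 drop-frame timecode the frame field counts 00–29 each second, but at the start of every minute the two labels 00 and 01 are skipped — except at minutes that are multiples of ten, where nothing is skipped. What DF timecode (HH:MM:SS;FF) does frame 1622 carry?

Ten DF minutes hold 17982 frames, so frame 1622 lies in block 0 (frames 0–17981) with 1622 frames into that block.
The block's first minute is 1800 frames and the rest 1798 each; 1622 frames reaches minute 0, so 0 × 18 + 0 × 2 = 0 labels have been skipped so far.
Adding those back, label number 1622 + 0 = 1622 at 30 labels/s is 54 s + 2 f = 0 h 0 min 54 s frame 2, i.e. 00:00:54;02.

00:00:54;02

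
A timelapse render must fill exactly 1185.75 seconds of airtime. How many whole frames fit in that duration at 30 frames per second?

35572 frames

Frames = 1185.75 × 30 = 71145/2 ≈ 35572.5000.
Complete frames: 35572.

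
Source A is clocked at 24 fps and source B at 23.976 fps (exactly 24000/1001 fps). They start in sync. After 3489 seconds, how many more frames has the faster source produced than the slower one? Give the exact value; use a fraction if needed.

83736/1001 frames

A emits 24 × 3489 = 83736 frames; B emits 24000/1001 × 3489 = 83736000/1001.
Difference = 83736/1001 frames (≈ 83.6523); B is behind A.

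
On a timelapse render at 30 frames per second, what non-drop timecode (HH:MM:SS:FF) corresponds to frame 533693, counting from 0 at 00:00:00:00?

04:56:29:23

533693 ÷ 30 = 17789 full seconds, remainder 23 frames.
17789 s = 4 h 56 min 29 s.
Timecode: 04:56:29:23.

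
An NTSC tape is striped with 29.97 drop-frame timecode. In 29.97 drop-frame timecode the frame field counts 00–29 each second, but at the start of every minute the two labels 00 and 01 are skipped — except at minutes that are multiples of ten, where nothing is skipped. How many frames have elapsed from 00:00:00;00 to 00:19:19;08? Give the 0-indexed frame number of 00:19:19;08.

As if non-drop at 30 labels/s: (0 × 3600 + 19 × 60 + 19) × 30 + 8 = 34778.
Minute boundaries passed: 19; those not divisible by 10: 19 − 1 = 18; dropped labels = 2 × 18 = 36.
Actual frame index = 34778 − 36 = 34742.

34742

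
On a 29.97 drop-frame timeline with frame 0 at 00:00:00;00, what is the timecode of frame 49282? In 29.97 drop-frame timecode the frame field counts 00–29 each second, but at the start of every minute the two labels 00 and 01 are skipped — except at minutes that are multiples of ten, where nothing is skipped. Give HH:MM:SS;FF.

Each 10-minute DF block holds 10 × 60 × 30 − 9 × 2 = 17982 frames. 49282 ÷ 17982 → 2 full blocks, remainder 13318.
Within the partial block the first minute is 1800 frames and each further minute 1798, so 7 further minute boundaries passed. Total skipped labels = 18 × 2 + 2 × 7 = 50.
Non-drop label index = 49282 + 50 = 49332; at 30 labels/s that is 00:27:24:12, i.e. DF 00:27:24;12.

00:27:24;12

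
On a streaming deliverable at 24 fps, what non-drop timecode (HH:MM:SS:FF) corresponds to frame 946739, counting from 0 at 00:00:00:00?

946739 ÷ 24 = 39447 full seconds, remainder 11 frames.
39447 s = 10 h 57 min 27 s.
Timecode: 10:57:27:11.

10:57:27:11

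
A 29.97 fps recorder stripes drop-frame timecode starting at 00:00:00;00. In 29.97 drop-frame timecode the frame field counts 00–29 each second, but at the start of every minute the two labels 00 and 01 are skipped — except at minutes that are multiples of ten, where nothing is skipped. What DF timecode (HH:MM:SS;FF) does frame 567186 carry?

Each 10-minute DF block holds 10 × 60 × 30 − 9 × 2 = 17982 frames. 567186 ÷ 17982 → 31 full blocks, remainder 9744.
Within the partial block the first minute is 1800 frames and each further minute 1798, so 5 further minute boundaries passed. Total skipped labels = 18 × 31 + 2 × 5 = 568.
Non-drop label index = 567186 + 568 = 567754; at 30 labels/s that is 05:15:25:04, i.e. DF 05:15:25;04.

05:15:25;04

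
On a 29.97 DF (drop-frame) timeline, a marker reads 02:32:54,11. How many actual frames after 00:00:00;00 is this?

As if non-drop at 30 labels/s: (2 × 3600 + 32 × 60 + 54) × 30 + 11 = 275231.
Minute boundaries passed: 152; those not divisible by 10: 152 − 15 = 137; dropped labels = 2 × 137 = 274.
Actual frame index = 275231 − 274 = 274957.

274957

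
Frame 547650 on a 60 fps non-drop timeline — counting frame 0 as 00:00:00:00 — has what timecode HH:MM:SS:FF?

02:32:07:30

547650 ÷ 60 = 9127 full seconds, remainder 30 frames.
9127 s = 2 h 32 min 7 s.
Timecode: 02:32:07:30.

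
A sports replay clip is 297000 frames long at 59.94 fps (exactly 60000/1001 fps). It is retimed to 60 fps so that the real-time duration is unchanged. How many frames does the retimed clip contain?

Target frames = source frames × (target rate / source rate) = 297000 × (60)/(60000/1001) = 297000 × 1001/1000 = 297297.

297297 frames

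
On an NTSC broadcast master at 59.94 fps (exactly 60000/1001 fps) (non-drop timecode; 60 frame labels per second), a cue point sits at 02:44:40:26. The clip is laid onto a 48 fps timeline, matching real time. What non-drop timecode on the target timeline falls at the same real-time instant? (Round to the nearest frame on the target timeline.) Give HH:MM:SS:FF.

02:44:50:15

Source frame index: (2×3600 + 44×60 + 40) × 60 + 26 = 592826.
Real time: 592826 / (60000/1001) = 296709413/30000 s.
Target frame: (296709413/30000) × (48) = 296709413/625 ≈ 474735.061 → 474735.
At 48 labels/s: frame 474735 → 02:44:50:15.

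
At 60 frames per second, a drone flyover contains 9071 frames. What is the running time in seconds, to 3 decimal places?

151.183 seconds

Running time = 9071 × 1/60 = 9071/60 s ≈ 151.183 s.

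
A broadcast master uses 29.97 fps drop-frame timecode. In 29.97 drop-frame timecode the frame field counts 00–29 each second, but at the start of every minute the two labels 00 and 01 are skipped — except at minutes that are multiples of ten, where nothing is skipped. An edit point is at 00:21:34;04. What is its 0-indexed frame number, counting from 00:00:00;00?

Complete 10-minute blocks: 2, each 17982 frames → 35964.
Remaining 1 whole minute in the current block: 1800 + 0 × 1798 = 1800 frames.
Within the current minute: 34 × 30 + 4 − 2 = 1022 (labels ;00/;01 skipped at this minute). Total = 35964 + 1800 + 1022 = 38786.

38786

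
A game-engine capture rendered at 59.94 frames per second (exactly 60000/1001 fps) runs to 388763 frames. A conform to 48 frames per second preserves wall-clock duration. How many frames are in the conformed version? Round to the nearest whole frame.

Frames at target rate = 388763 × (48) / (60000/1001) = 389151763/1250 ≈ 311321.410.
Nearest whole frame: 311321.

311321 frames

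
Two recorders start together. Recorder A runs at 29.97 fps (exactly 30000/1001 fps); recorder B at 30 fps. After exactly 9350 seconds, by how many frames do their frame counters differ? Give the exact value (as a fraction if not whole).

25500/91 frames

A emits 30000/1001 × 9350 = 25500000/91 frames; B emits 30 × 9350 = 280500.
Difference = 25500/91 frames (≈ 280.2198); B is ahead of A.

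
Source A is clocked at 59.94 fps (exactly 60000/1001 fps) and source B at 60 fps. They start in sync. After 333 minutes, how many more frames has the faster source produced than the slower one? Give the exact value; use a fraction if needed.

1198800/1001 frames

333 min = 19980 s.
A emits 60000/1001 × 19980 = 1198800000/1001 frames; B emits 60 × 19980 = 1198800.
Difference = 1198800/1001 frames (≈ 1197.6024); B is ahead of A.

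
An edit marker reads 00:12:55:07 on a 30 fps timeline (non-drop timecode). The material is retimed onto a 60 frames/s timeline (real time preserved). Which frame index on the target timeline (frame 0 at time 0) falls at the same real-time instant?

Source frame index: (0×3600 + 12×60 + 55) × 30 + 7 = 23257.
Real time: 23257 / (30) = 23257/30 s.
Target frame: (23257/30) × (60) = 46514.

frame 46514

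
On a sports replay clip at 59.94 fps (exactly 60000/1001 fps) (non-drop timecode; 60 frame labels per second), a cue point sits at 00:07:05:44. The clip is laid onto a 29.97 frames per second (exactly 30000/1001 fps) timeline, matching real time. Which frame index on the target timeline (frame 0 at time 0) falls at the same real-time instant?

Source frame index: (0×3600 + 7×60 + 5) × 60 + 44 = 25544.
Real time: 25544 / (60000/1001) = 3196193/7500 s.
Target frame: (3196193/7500) × (30000/1001) = 12772.

frame 12772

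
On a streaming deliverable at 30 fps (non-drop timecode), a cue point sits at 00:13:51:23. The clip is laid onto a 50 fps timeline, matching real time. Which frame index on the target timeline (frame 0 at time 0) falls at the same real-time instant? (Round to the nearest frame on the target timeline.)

Source frame index: (0×3600 + 13×60 + 51) × 30 + 23 = 24953.
Real time: 24953 / (30) = 24953/30 s.
Target frame: (24953/30) × (50) = 124765/3 ≈ 41588.333 → 41588.

frame 41588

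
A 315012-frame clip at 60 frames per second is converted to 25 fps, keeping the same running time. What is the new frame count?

131255 frames

Target frames = source frames × (target rate / source rate) = 315012 × (25)/(60) = 315012 × 5/12 = 131255.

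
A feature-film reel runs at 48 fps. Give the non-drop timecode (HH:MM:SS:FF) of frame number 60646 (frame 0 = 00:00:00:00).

00:21:03:22

60646 ÷ 48 = 1263 full seconds, remainder 22 frames.
1263 s = 0 h 21 min 3 s.
Timecode: 00:21:03:22.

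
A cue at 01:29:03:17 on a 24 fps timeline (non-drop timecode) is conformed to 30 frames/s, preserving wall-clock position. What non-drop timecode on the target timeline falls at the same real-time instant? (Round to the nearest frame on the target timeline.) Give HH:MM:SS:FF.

01:29:03:21

Source frame index: (1×3600 + 29×60 + 3) × 24 + 17 = 128249.
Real time: 128249 / (24) = 128249/24 s.
Target frame: (128249/24) × (30) = 641245/4 ≈ 160311.250 → 160311.
At 30 labels/s: frame 160311 → 01:29:03:21.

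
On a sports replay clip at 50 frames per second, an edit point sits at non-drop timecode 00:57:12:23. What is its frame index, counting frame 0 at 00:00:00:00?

171623

Total seconds to the label: (0 × 3600 + 57 × 60 + 12) = 3432.
Frame index = 3432 × 50 + 23 = 171623.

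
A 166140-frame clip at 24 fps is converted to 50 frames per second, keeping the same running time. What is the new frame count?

Target frames = source frames × (target rate / source rate) = 166140 × (50)/(24) = 166140 × 25/12 = 346125.

346125 frames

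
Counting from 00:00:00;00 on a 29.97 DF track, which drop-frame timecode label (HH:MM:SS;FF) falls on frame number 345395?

Each 10-minute DF block holds 10 × 60 × 30 − 9 × 2 = 17982 frames. 345395 ÷ 17982 → 19 full blocks, remainder 3737.
Within the partial block the first minute is 1800 frames and each further minute 1798, so 2 further minute boundaries passed. Total skipped labels = 18 × 19 + 2 × 2 = 346.
Non-drop label index = 345395 + 346 = 345741; at 30 labels/s that is 03:12:04:21, i.e. DF 03:12:04;21.

03:12:04;21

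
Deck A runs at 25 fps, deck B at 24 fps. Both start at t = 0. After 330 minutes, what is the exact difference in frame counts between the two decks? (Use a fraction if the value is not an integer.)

330 min = 19800 s.
A emits 25 × 19800 = 495000 frames; B emits 24 × 19800 = 475200.
Difference = 19800 frames; B is behind A.

19800 frames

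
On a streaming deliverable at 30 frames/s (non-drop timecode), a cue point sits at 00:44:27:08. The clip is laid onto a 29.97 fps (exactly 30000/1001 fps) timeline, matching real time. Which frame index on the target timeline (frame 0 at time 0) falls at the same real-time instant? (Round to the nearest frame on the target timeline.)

Source frame index: (0×3600 + 44×60 + 27) × 30 + 8 = 80018.
Real time: 80018 / (30) = 40009/15 s.
Target frame: (40009/15) × (30000/1001) = 80018000/1001 ≈ 79938.062 → 79938.

frame 79938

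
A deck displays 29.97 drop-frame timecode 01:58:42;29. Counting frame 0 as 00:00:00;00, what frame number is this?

Complete 10-minute blocks: 11, each 17982 frames → 197802.
Remaining 8 whole minutes in the current block: 1800 + 7 × 1798 = 14386 frames.
Within the current minute: 42 × 30 + 29 − 2 = 1287 (labels ;00/;01 skipped at this minute). Total = 197802 + 14386 + 1287 = 213475.

213475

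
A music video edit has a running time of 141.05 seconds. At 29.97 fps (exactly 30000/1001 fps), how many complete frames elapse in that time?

4227 frames

Frames = 141.05 × 30000/1001 = 46500/11 ≈ 4227.2727.
Complete frames: 4227.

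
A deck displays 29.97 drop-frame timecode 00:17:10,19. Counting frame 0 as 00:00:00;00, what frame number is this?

As if non-drop at 30 labels/s: (0 × 3600 + 17 × 60 + 10) × 30 + 19 = 30919.
Minute boundaries passed: 17; those not divisible by 10: 17 − 1 = 16; dropped labels = 2 × 16 = 32.
Actual frame index = 30919 − 32 = 30887.

30887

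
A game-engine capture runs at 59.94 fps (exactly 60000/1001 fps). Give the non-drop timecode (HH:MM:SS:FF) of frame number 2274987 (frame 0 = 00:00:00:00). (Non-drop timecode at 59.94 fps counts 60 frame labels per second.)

2274987 ÷ 60 = 37916 full seconds, remainder 27 frames.
37916 s = 10 h 31 min 56 s.
Timecode: 10:31:56:27.

10:31:56:27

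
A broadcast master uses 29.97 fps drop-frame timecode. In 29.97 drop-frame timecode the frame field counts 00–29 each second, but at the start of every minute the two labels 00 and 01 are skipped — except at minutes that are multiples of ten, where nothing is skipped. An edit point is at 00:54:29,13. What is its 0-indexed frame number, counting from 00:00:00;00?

97985

Complete 10-minute blocks: 5, each 17982 frames → 89910.
Remaining 4 whole minutes in the current block: 1800 + 3 × 1798 = 7194 frames.
Within the current minute: 29 × 30 + 13 − 2 = 881 (labels ;00/;01 skipped at this minute). Total = 89910 + 7194 + 881 = 97985.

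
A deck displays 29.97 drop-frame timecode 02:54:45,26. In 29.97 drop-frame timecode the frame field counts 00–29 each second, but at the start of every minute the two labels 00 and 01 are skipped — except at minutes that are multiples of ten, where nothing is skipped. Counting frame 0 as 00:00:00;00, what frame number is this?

314262

As if non-drop at 30 labels/s: (2 × 3600 + 54 × 60 + 45) × 30 + 26 = 314576.
Minute boundaries passed: 174; those not divisible by 10: 174 − 17 = 157; dropped labels = 2 × 157 = 314.
Actual frame index = 314576 − 314 = 314262.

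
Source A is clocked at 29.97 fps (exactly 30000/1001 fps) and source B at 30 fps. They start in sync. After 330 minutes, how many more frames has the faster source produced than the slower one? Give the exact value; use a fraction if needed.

330 min = 19800 s.
A emits 30000/1001 × 19800 = 54000000/91 frames; B emits 30 × 19800 = 594000.
Difference = 54000/91 frames (≈ 593.4066); B is ahead of A.

54000/91 frames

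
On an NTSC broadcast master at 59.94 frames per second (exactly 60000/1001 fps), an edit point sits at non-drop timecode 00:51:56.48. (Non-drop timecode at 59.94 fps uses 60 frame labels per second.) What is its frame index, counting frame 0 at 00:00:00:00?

frame 187008

Total seconds to the label: (0 × 3600 + 51 × 60 + 56) = 3116.
Frame index = 3116 × 60 + 48 = 187008.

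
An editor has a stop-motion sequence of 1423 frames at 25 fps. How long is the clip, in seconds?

56.92 seconds

Running time = 1423 / (25) = 56.92 s.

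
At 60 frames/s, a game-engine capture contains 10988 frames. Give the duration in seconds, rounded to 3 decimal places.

183.133 seconds

Running time = 10988 × 1/60 = 2747/15 s ≈ 183.133 s.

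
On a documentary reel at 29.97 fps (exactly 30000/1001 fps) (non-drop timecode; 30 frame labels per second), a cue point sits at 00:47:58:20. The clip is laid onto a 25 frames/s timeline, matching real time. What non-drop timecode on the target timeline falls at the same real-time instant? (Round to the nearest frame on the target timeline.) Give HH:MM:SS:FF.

Source frame index: (0×3600 + 47×60 + 58) × 30 + 20 = 86360.
Real time: 86360 / (30000/1001) = 2161159/750 s.
Target frame: (2161159/750) × (25) = 2161159/30 ≈ 72038.633 → 72039.
At 25 labels/s: frame 72039 → 00:48:01:14.

00:48:01:14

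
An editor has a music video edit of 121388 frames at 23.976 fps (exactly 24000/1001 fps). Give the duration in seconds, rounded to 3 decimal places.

5062.891 seconds

Running time = 121388 × 1001/24000 = 30377347/6000 s ≈ 5062.891 s.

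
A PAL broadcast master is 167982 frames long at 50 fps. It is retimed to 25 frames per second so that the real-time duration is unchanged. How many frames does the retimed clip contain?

83991 frames

Target frames = source frames × (target rate / source rate) = 167982 × (25)/(50) = 167982 × 1/2 = 83991.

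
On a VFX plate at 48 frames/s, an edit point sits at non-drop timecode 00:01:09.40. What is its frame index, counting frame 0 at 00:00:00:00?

frame 3352

Total seconds to the label: (0 × 3600 + 1 × 60 + 9) = 69.
Frame index = 69 × 48 + 40 = 3352.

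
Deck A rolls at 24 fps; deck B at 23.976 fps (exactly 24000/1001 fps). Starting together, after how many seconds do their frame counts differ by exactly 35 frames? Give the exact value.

The gap grows by |24000/1001 − 24| = 24/1001 frames per second.
Time for a 35-frame gap: 35 ÷ (24/1001) = 35035/24 s.

35035/24 seconds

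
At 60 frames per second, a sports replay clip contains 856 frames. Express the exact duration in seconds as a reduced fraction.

214/15 seconds

Running time = 856 ÷ (60) = 856 × 1/60 = 214/15 s.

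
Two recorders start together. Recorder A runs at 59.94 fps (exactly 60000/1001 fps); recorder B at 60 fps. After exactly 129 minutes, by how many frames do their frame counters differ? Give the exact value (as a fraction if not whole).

129 min = 7740 s.
A emits 60000/1001 × 7740 = 464400000/1001 frames; B emits 60 × 7740 = 464400.
Difference = 464400/1001 frames (≈ 463.9361); B is ahead of A.

464400/1001 frames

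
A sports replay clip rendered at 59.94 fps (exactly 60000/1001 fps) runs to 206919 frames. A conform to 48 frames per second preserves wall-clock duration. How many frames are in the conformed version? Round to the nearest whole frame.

Frames at target rate = 206919 × (48) / (60000/1001) = 207125919/1250 ≈ 165700.735.
Nearest whole frame: 165701.

165701 frames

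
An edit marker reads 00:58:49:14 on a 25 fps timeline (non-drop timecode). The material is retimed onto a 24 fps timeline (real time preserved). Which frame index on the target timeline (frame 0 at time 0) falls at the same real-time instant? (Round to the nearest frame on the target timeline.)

Source frame index: (0×3600 + 58×60 + 49) × 25 + 14 = 88239.
Real time: 88239 / (25) = 88239/25 s.
Target frame: (88239/25) × (24) = 2117736/25 ≈ 84709.440 → 84709.

frame 84709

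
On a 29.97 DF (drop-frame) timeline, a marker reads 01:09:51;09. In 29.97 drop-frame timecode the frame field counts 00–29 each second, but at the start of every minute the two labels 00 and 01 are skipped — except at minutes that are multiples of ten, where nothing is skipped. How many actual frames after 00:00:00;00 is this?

125613

As if non-drop at 30 labels/s: (1 × 3600 + 9 × 60 + 51) × 30 + 9 = 125739.
Minute boundaries passed: 69; those not divisible by 10: 69 − 6 = 63; dropped labels = 2 × 63 = 126.
Actual frame index = 125739 − 126 = 125613.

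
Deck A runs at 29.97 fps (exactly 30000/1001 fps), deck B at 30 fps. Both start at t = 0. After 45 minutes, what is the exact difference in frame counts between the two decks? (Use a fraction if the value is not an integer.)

45 min = 2700 s.
A emits 30000/1001 × 2700 = 81000000/1001 frames; B emits 30 × 2700 = 81000.
Difference = 81000/1001 frames (≈ 80.9191); B is ahead of A.

81000/1001 frames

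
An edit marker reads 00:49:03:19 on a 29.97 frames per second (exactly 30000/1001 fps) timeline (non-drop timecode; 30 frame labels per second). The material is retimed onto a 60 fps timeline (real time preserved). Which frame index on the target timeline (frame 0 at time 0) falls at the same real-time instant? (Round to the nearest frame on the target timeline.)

frame 176795

Source frame index: (0×3600 + 49×60 + 3) × 30 + 19 = 88309.
Real time: 88309 / (30000/1001) = 88397309/30000 s.
Target frame: (88397309/30000) × (60) = 88397309/500 ≈ 176794.618 → 176795.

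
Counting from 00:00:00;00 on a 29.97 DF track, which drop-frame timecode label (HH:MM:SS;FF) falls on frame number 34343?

00:19:05;29

Ten DF minutes hold 17982 frames, so frame 34343 lies in block 1 (frames 17982–35963) with 16361 frames into that block.
The block's first minute is 1800 frames and the rest 1798 each; 16361 frames reaches minute 9, so 1 × 18 + 9 × 2 = 36 labels have been skipped so far.
Adding those back, label number 34343 + 36 = 34379 at 30 labels/s is 1145 s + 29 f = 0 h 19 min 5 s frame 29, i.e. 00:19:05;29.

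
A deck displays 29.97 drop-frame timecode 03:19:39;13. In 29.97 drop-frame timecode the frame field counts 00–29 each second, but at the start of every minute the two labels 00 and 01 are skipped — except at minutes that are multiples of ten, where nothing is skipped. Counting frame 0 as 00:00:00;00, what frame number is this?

As if non-drop at 30 labels/s: (3 × 3600 + 19 × 60 + 39) × 30 + 13 = 359383.
Minute boundaries passed: 199; those not divisible by 10: 199 − 19 = 180; dropped labels = 2 × 180 = 360.
Actual frame index = 359383 − 360 = 359023.

359023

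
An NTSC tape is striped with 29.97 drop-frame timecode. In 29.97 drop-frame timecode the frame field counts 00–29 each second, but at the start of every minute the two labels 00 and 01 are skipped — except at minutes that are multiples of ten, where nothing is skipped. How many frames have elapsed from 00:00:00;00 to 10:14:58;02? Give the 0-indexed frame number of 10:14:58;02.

Complete 10-minute blocks: 61, each 17982 frames → 1096902.
Remaining 4 whole minutes in the current block: 1800 + 3 × 1798 = 7194 frames.
Within the current minute: 58 × 30 + 2 − 2 = 1740 (labels ;00/;01 skipped at this minute). Total = 1096902 + 7194 + 1740 = 1105836.

1105836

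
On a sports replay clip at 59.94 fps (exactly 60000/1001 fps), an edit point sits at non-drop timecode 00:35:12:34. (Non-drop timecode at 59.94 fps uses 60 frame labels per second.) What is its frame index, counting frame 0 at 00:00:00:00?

Total seconds to the label: (0 × 3600 + 35 × 60 + 12) = 2112.
Frame index = 2112 × 60 + 34 = 126754.

126754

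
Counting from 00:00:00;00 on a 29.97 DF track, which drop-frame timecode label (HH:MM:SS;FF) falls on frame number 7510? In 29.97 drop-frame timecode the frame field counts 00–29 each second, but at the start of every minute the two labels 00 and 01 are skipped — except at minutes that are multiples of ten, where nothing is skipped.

00:04:10;18

Ten DF minutes hold 17982 frames, so frame 7510 lies in block 0 (frames 0–17981) with 7510 frames into that block.
The block's first minute is 1800 frames and the rest 1798 each; 7510 frames reaches minute 4, so 0 × 18 + 4 × 2 = 8 labels have been skipped so far.
Adding those back, label number 7510 + 8 = 7518 at 30 labels/s is 250 s + 18 f = 0 h 4 min 10 s frame 18, i.e. 00:04:10;18.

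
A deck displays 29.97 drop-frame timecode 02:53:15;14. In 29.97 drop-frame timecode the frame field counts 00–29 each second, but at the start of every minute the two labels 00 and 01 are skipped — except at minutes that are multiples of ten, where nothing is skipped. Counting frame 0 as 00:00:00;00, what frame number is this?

As if non-drop at 30 labels/s: (2 × 3600 + 53 × 60 + 15) × 30 + 14 = 311864.
Minute boundaries passed: 173; those not divisible by 10: 173 − 17 = 156; dropped labels = 2 × 156 = 312.
Actual frame index = 311864 − 312 = 311552.

311552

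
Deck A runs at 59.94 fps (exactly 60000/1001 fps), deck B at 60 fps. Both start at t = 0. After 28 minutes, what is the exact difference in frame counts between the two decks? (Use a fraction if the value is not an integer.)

14400/143 frames

28 min = 1680 s.
A emits 60000/1001 × 1680 = 14400000/143 frames; B emits 60 × 1680 = 100800.
Difference = 14400/143 frames (≈ 100.6993); B is ahead of A.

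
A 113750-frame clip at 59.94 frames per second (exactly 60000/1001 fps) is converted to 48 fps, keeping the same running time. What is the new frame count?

Target frames = source frames × (target rate / source rate) = 113750 × (48)/(60000/1001) = 113750 × 1001/1250 = 91091.

91091 frames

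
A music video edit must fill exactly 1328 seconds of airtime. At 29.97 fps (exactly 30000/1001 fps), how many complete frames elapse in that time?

Frames = 1328 × 30000/1001 = 39840000/1001 ≈ 39800.1998.
Complete frames: 39800.

39800 frames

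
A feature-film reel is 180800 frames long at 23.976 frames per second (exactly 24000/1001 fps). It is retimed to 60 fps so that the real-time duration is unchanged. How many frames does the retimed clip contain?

452452 frames

Target frames = source frames × (target rate / source rate) = 180800 × (60)/(24000/1001) = 180800 × 1001/400 = 452452.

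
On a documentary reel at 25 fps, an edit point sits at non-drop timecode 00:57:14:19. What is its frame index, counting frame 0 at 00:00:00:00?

85869

Total seconds to the label: (0 × 3600 + 57 × 60 + 14) = 3434.
Frame index = 3434 × 25 + 19 = 85869.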